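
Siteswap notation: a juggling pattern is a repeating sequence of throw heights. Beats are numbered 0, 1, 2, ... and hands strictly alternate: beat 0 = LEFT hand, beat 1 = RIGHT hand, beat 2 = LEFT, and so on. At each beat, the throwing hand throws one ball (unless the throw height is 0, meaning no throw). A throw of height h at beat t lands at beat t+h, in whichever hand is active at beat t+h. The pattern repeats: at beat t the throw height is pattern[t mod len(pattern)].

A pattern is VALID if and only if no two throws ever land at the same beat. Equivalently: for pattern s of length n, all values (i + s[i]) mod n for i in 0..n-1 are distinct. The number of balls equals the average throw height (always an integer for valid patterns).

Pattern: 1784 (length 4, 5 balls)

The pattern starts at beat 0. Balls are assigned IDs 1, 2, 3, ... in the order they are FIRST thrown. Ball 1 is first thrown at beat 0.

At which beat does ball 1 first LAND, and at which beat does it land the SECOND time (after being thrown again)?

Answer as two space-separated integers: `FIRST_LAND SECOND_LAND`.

Answer: 1 8

Derivation:
Beat 0 (L): throw ball1 h=1 -> lands@1:R; in-air after throw: [b1@1:R]
Beat 1 (R): throw ball1 h=7 -> lands@8:L; in-air after throw: [b1@8:L]
Beat 2 (L): throw ball2 h=8 -> lands@10:L; in-air after throw: [b1@8:L b2@10:L]
Beat 3 (R): throw ball3 h=4 -> lands@7:R; in-air after throw: [b3@7:R b1@8:L b2@10:L]
Beat 4 (L): throw ball4 h=1 -> lands@5:R; in-air after throw: [b4@5:R b3@7:R b1@8:L b2@10:L]
Beat 5 (R): throw ball4 h=7 -> lands@12:L; in-air after throw: [b3@7:R b1@8:L b2@10:L b4@12:L]
Beat 6 (L): throw ball5 h=8 -> lands@14:L; in-air after throw: [b3@7:R b1@8:L b2@10:L b4@12:L b5@14:L]
Beat 7 (R): throw ball3 h=4 -> lands@11:R; in-air after throw: [b1@8:L b2@10:L b3@11:R b4@12:L b5@14:L]
Beat 8 (L): throw ball1 h=1 -> lands@9:R; in-air after throw: [b1@9:R b2@10:L b3@11:R b4@12:L b5@14:L]
Ball 1: thrown@0 h=1 -> first land @1; rethrown@1 h=7 -> second land @8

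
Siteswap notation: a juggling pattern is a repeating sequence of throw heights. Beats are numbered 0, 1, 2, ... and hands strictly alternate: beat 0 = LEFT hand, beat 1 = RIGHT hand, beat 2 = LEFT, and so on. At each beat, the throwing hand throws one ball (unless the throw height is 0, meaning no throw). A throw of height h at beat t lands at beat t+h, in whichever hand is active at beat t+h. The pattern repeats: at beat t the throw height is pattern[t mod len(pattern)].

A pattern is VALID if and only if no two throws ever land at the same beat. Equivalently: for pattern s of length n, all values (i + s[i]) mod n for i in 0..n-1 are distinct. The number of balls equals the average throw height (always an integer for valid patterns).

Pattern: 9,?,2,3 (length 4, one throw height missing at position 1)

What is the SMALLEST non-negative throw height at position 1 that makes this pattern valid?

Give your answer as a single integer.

i=0: (0 + 9) mod 4 = 1
i=1: s[i]=? (unknown)
i=2: (2 + 2) mod 4 = 0
i=3: (3 + 3) mod 4 = 2
Known residues: [0, 1, 2]; need a permutation of 0..3, so missing residue r = 3
Need (1 + s) mod 4 = 3; smallest s = (3 - 1) mod 4 = 2

Answer: 2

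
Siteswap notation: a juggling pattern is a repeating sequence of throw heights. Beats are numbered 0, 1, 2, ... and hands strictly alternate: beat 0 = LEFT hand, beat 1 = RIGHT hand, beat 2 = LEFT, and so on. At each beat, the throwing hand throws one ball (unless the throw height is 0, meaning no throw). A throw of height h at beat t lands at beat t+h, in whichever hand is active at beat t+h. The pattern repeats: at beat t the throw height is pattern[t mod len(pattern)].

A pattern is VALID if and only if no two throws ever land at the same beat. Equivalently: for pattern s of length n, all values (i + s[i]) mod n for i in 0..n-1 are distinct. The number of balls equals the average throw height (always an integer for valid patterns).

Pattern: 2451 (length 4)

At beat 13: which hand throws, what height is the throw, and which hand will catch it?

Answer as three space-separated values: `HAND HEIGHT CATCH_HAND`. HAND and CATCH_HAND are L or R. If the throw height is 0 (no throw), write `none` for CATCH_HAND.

Beat 13: 13 mod 2 = 1, so hand = R
Throw height = pattern[13 mod 4] = pattern[1] = 4
Lands at beat 13+4=17, 17 mod 2 = 1, so catch hand = R

Answer: R 4 R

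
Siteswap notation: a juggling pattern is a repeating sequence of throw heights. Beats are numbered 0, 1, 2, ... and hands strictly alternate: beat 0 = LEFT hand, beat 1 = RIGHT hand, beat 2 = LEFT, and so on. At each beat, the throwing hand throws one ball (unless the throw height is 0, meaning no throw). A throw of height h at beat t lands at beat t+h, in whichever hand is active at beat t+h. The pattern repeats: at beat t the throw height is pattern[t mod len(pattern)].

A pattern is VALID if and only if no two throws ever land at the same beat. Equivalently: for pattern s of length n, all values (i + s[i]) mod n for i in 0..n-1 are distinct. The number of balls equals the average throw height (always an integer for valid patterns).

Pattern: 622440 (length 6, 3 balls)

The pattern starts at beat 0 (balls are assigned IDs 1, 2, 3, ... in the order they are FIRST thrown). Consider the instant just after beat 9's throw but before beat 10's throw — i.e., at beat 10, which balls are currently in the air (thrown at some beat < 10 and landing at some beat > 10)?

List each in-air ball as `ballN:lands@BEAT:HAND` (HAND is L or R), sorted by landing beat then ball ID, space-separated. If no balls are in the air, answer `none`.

Answer: ball1:lands@12:L ball2:lands@13:R

Derivation:
Beat 0 (L): throw ball1 h=6 -> lands@6:L; in-air after throw: [b1@6:L]
Beat 1 (R): throw ball2 h=2 -> lands@3:R; in-air after throw: [b2@3:R b1@6:L]
Beat 2 (L): throw ball3 h=2 -> lands@4:L; in-air after throw: [b2@3:R b3@4:L b1@6:L]
Beat 3 (R): throw ball2 h=4 -> lands@7:R; in-air after throw: [b3@4:L b1@6:L b2@7:R]
Beat 4 (L): throw ball3 h=4 -> lands@8:L; in-air after throw: [b1@6:L b2@7:R b3@8:L]
Beat 6 (L): throw ball1 h=6 -> lands@12:L; in-air after throw: [b2@7:R b3@8:L b1@12:L]
Beat 7 (R): throw ball2 h=2 -> lands@9:R; in-air after throw: [b3@8:L b2@9:R b1@12:L]
Beat 8 (L): throw ball3 h=2 -> lands@10:L; in-air after throw: [b2@9:R b3@10:L b1@12:L]
Beat 9 (R): throw ball2 h=4 -> lands@13:R; in-air after throw: [b3@10:L b1@12:L b2@13:R]
Beat 10 (L): throw ball3 h=4 -> lands@14:L; in-air after throw: [b1@12:L b2@13:R b3@14:L]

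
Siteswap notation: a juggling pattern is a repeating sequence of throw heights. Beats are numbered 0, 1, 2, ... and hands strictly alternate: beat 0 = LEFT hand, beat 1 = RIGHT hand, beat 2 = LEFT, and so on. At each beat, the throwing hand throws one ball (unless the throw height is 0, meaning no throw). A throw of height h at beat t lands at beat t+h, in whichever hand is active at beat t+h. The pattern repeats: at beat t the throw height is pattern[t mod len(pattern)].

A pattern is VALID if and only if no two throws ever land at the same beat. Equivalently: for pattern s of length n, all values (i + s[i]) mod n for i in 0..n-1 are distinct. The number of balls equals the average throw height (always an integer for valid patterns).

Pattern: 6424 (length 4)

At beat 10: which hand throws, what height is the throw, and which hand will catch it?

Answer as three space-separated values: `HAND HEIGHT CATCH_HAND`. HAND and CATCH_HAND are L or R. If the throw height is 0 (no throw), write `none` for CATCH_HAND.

Beat 10: 10 mod 2 = 0, so hand = L
Throw height = pattern[10 mod 4] = pattern[2] = 2
Lands at beat 10+2=12, 12 mod 2 = 0, so catch hand = L

Answer: L 2 L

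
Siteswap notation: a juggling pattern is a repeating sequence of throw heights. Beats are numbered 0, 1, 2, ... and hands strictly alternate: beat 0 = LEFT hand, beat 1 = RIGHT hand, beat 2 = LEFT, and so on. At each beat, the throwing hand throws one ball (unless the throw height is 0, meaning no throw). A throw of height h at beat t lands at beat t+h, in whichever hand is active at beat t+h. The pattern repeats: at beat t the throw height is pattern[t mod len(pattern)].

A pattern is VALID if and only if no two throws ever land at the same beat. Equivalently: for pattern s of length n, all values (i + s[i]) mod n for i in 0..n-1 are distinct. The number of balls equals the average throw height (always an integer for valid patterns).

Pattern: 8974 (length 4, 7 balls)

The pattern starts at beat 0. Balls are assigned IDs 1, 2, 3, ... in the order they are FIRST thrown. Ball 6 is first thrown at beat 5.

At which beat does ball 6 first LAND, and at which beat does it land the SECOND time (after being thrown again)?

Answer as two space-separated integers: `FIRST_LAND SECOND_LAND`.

Answer: 14 21

Derivation:
Beat 0 (L): throw ball1 h=8 -> lands@8:L; in-air after throw: [b1@8:L]
Beat 1 (R): throw ball2 h=9 -> lands@10:L; in-air after throw: [b1@8:L b2@10:L]
Beat 2 (L): throw ball3 h=7 -> lands@9:R; in-air after throw: [b1@8:L b3@9:R b2@10:L]
Beat 3 (R): throw ball4 h=4 -> lands@7:R; in-air after throw: [b4@7:R b1@8:L b3@9:R b2@10:L]
Beat 4 (L): throw ball5 h=8 -> lands@12:L; in-air after throw: [b4@7:R b1@8:L b3@9:R b2@10:L b5@12:L]
Beat 5 (R): throw ball6 h=9 -> lands@14:L; in-air after throw: [b4@7:R b1@8:L b3@9:R b2@10:L b5@12:L b6@14:L]
Beat 6 (L): throw ball7 h=7 -> lands@13:R; in-air after throw: [b4@7:R b1@8:L b3@9:R b2@10:L b5@12:L b7@13:R b6@14:L]
Beat 7 (R): throw ball4 h=4 -> lands@11:R; in-air after throw: [b1@8:L b3@9:R b2@10:L b4@11:R b5@12:L b7@13:R b6@14:L]
Beat 8 (L): throw ball1 h=8 -> lands@16:L; in-air after throw: [b3@9:R b2@10:L b4@11:R b5@12:L b7@13:R b6@14:L b1@16:L]
Beat 9 (R): throw ball3 h=9 -> lands@18:L; in-air after throw: [b2@10:L b4@11:R b5@12:L b7@13:R b6@14:L b1@16:L b3@18:L]
Beat 10 (L): throw ball2 h=7 -> lands@17:R; in-air after throw: [b4@11:R b5@12:L b7@13:R b6@14:L b1@16:L b2@17:R b3@18:L]
Beat 11 (R): throw ball4 h=4 -> lands@15:R; in-air after throw: [b5@12:L b7@13:R b6@14:L b4@15:R b1@16:L b2@17:R b3@18:L]
Beat 12 (L): throw ball5 h=8 -> lands@20:L; in-air after throw: [b7@13:R b6@14:L b4@15:R b1@16:L b2@17:R b3@18:L b5@20:L]
Beat 13 (R): throw ball7 h=9 -> lands@22:L; in-air after throw: [b6@14:L b4@15:R b1@16:L b2@17:R b3@18:L b5@20:L b7@22:L]
Beat 14 (L): throw ball6 h=7 -> lands@21:R; in-air after throw: [b4@15:R b1@16:L b2@17:R b3@18:L b5@20:L b6@21:R b7@22:L]
Beat 15 (R): throw ball4 h=4 -> lands@19:R; in-air after throw: [b1@16:L b2@17:R b3@18:L b4@19:R b5@20:L b6@21:R b7@22:L]
Beat 16 (L): throw ball1 h=8 -> lands@24:L; in-air after throw: [b2@17:R b3@18:L b4@19:R b5@20:L b6@21:R b7@22:L b1@24:L]
Beat 17 (R): throw ball2 h=9 -> lands@26:L; in-air after throw: [b3@18:L b4@19:R b5@20:L b6@21:R b7@22:L b1@24:L b2@26:L]
Ball 6: thrown@5 h=9 -> first land @14; rethrown@14 h=7 -> second land @21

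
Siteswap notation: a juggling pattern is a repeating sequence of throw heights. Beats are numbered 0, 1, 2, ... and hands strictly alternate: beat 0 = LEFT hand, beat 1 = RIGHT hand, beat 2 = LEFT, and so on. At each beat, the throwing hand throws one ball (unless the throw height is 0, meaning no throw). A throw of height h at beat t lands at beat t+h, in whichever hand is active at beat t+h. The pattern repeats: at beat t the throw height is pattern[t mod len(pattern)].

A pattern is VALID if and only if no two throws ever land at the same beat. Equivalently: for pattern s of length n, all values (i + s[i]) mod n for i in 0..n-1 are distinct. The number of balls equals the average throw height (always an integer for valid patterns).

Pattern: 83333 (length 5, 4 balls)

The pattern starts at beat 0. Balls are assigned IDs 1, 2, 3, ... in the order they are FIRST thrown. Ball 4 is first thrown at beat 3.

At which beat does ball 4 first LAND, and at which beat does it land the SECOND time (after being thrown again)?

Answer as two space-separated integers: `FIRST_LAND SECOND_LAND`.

Beat 0 (L): throw ball1 h=8 -> lands@8:L; in-air after throw: [b1@8:L]
Beat 1 (R): throw ball2 h=3 -> lands@4:L; in-air after throw: [b2@4:L b1@8:L]
Beat 2 (L): throw ball3 h=3 -> lands@5:R; in-air after throw: [b2@4:L b3@5:R b1@8:L]
Beat 3 (R): throw ball4 h=3 -> lands@6:L; in-air after throw: [b2@4:L b3@5:R b4@6:L b1@8:L]
Beat 4 (L): throw ball2 h=3 -> lands@7:R; in-air after throw: [b3@5:R b4@6:L b2@7:R b1@8:L]
Beat 5 (R): throw ball3 h=8 -> lands@13:R; in-air after throw: [b4@6:L b2@7:R b1@8:L b3@13:R]
Beat 6 (L): throw ball4 h=3 -> lands@9:R; in-air after throw: [b2@7:R b1@8:L b4@9:R b3@13:R]
Beat 7 (R): throw ball2 h=3 -> lands@10:L; in-air after throw: [b1@8:L b4@9:R b2@10:L b3@13:R]
Beat 8 (L): throw ball1 h=3 -> lands@11:R; in-air after throw: [b4@9:R b2@10:L b1@11:R b3@13:R]
Beat 9 (R): throw ball4 h=3 -> lands@12:L; in-air after throw: [b2@10:L b1@11:R b4@12:L b3@13:R]
Ball 4: thrown@3 h=3 -> first land @6; rethrown@6 h=3 -> second land @9

Answer: 6 9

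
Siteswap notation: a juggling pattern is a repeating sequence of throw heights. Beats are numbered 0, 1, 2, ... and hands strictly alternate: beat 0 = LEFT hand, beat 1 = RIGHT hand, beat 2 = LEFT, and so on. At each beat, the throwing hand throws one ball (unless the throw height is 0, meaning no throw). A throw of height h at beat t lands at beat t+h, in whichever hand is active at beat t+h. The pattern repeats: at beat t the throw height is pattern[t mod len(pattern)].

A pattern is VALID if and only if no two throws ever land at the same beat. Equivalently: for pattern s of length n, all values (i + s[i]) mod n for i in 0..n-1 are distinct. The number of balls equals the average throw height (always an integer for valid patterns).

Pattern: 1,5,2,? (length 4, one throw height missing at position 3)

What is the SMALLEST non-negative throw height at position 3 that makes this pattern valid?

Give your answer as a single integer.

i=0: (0 + 1) mod 4 = 1
i=1: (1 + 5) mod 4 = 2
i=2: (2 + 2) mod 4 = 0
i=3: s[i]=? (unknown)
Known residues: [0, 1, 2]; need a permutation of 0..3, so missing residue r = 3
Need (3 + s) mod 4 = 3; smallest s = (3 - 3) mod 4 = 0

Answer: 0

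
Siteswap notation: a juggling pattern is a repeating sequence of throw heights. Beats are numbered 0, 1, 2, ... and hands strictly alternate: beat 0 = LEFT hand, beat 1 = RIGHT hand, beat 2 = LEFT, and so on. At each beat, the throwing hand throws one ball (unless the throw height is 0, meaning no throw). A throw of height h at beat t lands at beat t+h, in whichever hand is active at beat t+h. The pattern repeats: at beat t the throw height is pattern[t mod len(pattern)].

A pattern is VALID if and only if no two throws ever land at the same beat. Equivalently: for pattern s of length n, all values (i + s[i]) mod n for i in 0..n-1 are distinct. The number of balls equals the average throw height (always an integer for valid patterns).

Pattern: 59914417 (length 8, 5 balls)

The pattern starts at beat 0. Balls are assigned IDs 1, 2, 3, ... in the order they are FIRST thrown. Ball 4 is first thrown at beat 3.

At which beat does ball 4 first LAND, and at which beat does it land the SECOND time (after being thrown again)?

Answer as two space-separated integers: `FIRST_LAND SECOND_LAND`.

Answer: 4 8

Derivation:
Beat 0 (L): throw ball1 h=5 -> lands@5:R; in-air after throw: [b1@5:R]
Beat 1 (R): throw ball2 h=9 -> lands@10:L; in-air after throw: [b1@5:R b2@10:L]
Beat 2 (L): throw ball3 h=9 -> lands@11:R; in-air after throw: [b1@5:R b2@10:L b3@11:R]
Beat 3 (R): throw ball4 h=1 -> lands@4:L; in-air after throw: [b4@4:L b1@5:R b2@10:L b3@11:R]
Beat 4 (L): throw ball4 h=4 -> lands@8:L; in-air after throw: [b1@5:R b4@8:L b2@10:L b3@11:R]
Beat 5 (R): throw ball1 h=4 -> lands@9:R; in-air after throw: [b4@8:L b1@9:R b2@10:L b3@11:R]
Beat 6 (L): throw ball5 h=1 -> lands@7:R; in-air after throw: [b5@7:R b4@8:L b1@9:R b2@10:L b3@11:R]
Beat 7 (R): throw ball5 h=7 -> lands@14:L; in-air after throw: [b4@8:L b1@9:R b2@10:L b3@11:R b5@14:L]
Beat 8 (L): throw ball4 h=5 -> lands@13:R; in-air after throw: [b1@9:R b2@10:L b3@11:R b4@13:R b5@14:L]
Ball 4: thrown@3 h=1 -> first land @4; rethrown@4 h=4 -> second land @8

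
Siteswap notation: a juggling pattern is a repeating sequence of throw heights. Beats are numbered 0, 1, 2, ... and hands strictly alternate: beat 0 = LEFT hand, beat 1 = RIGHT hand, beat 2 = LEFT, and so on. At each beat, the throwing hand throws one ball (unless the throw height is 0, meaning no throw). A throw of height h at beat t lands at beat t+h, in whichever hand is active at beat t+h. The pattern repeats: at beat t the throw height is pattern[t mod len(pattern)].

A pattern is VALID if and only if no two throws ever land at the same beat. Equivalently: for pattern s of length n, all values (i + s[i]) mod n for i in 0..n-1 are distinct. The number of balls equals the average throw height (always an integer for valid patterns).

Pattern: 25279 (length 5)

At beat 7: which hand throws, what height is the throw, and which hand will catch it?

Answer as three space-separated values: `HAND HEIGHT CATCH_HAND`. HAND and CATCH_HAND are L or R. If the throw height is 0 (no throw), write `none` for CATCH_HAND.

Beat 7: 7 mod 2 = 1, so hand = R
Throw height = pattern[7 mod 5] = pattern[2] = 2
Lands at beat 7+2=9, 9 mod 2 = 1, so catch hand = R

Answer: R 2 R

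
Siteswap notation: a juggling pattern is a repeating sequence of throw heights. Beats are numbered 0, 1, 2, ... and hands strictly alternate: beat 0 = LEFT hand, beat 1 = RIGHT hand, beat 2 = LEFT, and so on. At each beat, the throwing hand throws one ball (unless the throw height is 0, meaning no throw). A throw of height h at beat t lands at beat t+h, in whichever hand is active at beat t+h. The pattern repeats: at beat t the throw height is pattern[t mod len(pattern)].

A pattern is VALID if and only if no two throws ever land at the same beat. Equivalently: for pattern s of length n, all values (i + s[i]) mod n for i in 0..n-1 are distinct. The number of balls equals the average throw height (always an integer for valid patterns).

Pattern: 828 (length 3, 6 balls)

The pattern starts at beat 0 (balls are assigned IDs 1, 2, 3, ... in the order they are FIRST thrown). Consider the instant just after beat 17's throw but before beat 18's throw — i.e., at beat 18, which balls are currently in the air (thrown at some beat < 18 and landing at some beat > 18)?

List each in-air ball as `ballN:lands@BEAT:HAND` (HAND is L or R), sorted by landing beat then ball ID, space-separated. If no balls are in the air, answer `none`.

Beat 0 (L): throw ball1 h=8 -> lands@8:L; in-air after throw: [b1@8:L]
Beat 1 (R): throw ball2 h=2 -> lands@3:R; in-air after throw: [b2@3:R b1@8:L]
Beat 2 (L): throw ball3 h=8 -> lands@10:L; in-air after throw: [b2@3:R b1@8:L b3@10:L]
Beat 3 (R): throw ball2 h=8 -> lands@11:R; in-air after throw: [b1@8:L b3@10:L b2@11:R]
Beat 4 (L): throw ball4 h=2 -> lands@6:L; in-air after throw: [b4@6:L b1@8:L b3@10:L b2@11:R]
Beat 5 (R): throw ball5 h=8 -> lands@13:R; in-air after throw: [b4@6:L b1@8:L b3@10:L b2@11:R b5@13:R]
Beat 6 (L): throw ball4 h=8 -> lands@14:L; in-air after throw: [b1@8:L b3@10:L b2@11:R b5@13:R b4@14:L]
Beat 7 (R): throw ball6 h=2 -> lands@9:R; in-air after throw: [b1@8:L b6@9:R b3@10:L b2@11:R b5@13:R b4@14:L]
Beat 8 (L): throw ball1 h=8 -> lands@16:L; in-air after throw: [b6@9:R b3@10:L b2@11:R b5@13:R b4@14:L b1@16:L]
Beat 9 (R): throw ball6 h=8 -> lands@17:R; in-air after throw: [b3@10:L b2@11:R b5@13:R b4@14:L b1@16:L b6@17:R]
Beat 10 (L): throw ball3 h=2 -> lands@12:L; in-air after throw: [b2@11:R b3@12:L b5@13:R b4@14:L b1@16:L b6@17:R]
Beat 11 (R): throw ball2 h=8 -> lands@19:R; in-air after throw: [b3@12:L b5@13:R b4@14:L b1@16:L b6@17:R b2@19:R]
Beat 12 (L): throw ball3 h=8 -> lands@20:L; in-air after throw: [b5@13:R b4@14:L b1@16:L b6@17:R b2@19:R b3@20:L]
Beat 13 (R): throw ball5 h=2 -> lands@15:R; in-air after throw: [b4@14:L b5@15:R b1@16:L b6@17:R b2@19:R b3@20:L]
Beat 14 (L): throw ball4 h=8 -> lands@22:L; in-air after throw: [b5@15:R b1@16:L b6@17:R b2@19:R b3@20:L b4@22:L]
Beat 15 (R): throw ball5 h=8 -> lands@23:R; in-air after throw: [b1@16:L b6@17:R b2@19:R b3@20:L b4@22:L b5@23:R]
Beat 16 (L): throw ball1 h=2 -> lands@18:L; in-air after throw: [b6@17:R b1@18:L b2@19:R b3@20:L b4@22:L b5@23:R]
Beat 17 (R): throw ball6 h=8 -> lands@25:R; in-air after throw: [b1@18:L b2@19:R b3@20:L b4@22:L b5@23:R b6@25:R]
Beat 18 (L): throw ball1 h=8 -> lands@26:L; in-air after throw: [b2@19:R b3@20:L b4@22:L b5@23:R b6@25:R b1@26:L]

Answer: ball2:lands@19:R ball3:lands@20:L ball4:lands@22:L ball5:lands@23:R ball6:lands@25:R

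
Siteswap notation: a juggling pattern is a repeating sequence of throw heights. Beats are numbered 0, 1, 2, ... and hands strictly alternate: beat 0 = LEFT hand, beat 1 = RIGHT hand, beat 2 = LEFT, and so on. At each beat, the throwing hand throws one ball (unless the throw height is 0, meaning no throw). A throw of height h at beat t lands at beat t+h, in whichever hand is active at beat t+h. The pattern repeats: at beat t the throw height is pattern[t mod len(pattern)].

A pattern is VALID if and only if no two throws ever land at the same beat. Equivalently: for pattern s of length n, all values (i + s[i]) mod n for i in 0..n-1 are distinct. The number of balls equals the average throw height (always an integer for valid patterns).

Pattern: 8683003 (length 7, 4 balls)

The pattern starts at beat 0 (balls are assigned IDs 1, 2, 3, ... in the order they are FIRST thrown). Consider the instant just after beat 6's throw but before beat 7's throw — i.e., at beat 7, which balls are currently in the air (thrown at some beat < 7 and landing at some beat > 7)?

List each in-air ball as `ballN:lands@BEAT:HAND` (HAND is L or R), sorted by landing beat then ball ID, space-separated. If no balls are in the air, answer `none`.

Beat 0 (L): throw ball1 h=8 -> lands@8:L; in-air after throw: [b1@8:L]
Beat 1 (R): throw ball2 h=6 -> lands@7:R; in-air after throw: [b2@7:R b1@8:L]
Beat 2 (L): throw ball3 h=8 -> lands@10:L; in-air after throw: [b2@7:R b1@8:L b3@10:L]
Beat 3 (R): throw ball4 h=3 -> lands@6:L; in-air after throw: [b4@6:L b2@7:R b1@8:L b3@10:L]
Beat 6 (L): throw ball4 h=3 -> lands@9:R; in-air after throw: [b2@7:R b1@8:L b4@9:R b3@10:L]
Beat 7 (R): throw ball2 h=8 -> lands@15:R; in-air after throw: [b1@8:L b4@9:R b3@10:L b2@15:R]

Answer: ball1:lands@8:L ball4:lands@9:R ball3:lands@10:L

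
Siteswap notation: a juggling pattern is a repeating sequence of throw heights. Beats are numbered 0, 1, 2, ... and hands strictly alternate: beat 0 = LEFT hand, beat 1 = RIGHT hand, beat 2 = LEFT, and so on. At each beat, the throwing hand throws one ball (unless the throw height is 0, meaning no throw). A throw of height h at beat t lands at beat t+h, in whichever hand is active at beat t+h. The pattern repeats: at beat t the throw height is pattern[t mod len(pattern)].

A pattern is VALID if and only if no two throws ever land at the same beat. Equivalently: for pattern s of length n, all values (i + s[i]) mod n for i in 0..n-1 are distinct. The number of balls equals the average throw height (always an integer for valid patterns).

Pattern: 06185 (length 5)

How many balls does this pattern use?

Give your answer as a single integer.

Answer: 4

Derivation:
Pattern = [0, 6, 1, 8, 5], length n = 5
  position 0: throw height = 0, running sum = 0
  position 1: throw height = 6, running sum = 6
  position 2: throw height = 1, running sum = 7
  position 3: throw height = 8, running sum = 15
  position 4: throw height = 5, running sum = 20
Total sum = 20; balls = sum / n = 20 / 5 = 4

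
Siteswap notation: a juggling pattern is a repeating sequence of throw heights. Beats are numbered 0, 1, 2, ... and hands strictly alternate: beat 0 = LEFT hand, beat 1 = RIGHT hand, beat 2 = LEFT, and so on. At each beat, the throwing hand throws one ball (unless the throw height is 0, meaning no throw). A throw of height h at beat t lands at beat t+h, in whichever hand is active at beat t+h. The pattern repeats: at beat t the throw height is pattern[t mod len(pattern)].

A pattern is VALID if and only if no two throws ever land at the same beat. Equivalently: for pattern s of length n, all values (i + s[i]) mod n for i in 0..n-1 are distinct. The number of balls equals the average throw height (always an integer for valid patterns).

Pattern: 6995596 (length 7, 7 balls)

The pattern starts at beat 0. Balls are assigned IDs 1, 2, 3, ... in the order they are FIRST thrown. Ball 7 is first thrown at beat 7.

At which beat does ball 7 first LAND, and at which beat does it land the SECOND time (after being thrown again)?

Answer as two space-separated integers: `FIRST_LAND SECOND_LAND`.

Beat 0 (L): throw ball1 h=6 -> lands@6:L; in-air after throw: [b1@6:L]
Beat 1 (R): throw ball2 h=9 -> lands@10:L; in-air after throw: [b1@6:L b2@10:L]
Beat 2 (L): throw ball3 h=9 -> lands@11:R; in-air after throw: [b1@6:L b2@10:L b3@11:R]
Beat 3 (R): throw ball4 h=5 -> lands@8:L; in-air after throw: [b1@6:L b4@8:L b2@10:L b3@11:R]
Beat 4 (L): throw ball5 h=5 -> lands@9:R; in-air after throw: [b1@6:L b4@8:L b5@9:R b2@10:L b3@11:R]
Beat 5 (R): throw ball6 h=9 -> lands@14:L; in-air after throw: [b1@6:L b4@8:L b5@9:R b2@10:L b3@11:R b6@14:L]
Beat 6 (L): throw ball1 h=6 -> lands@12:L; in-air after throw: [b4@8:L b5@9:R b2@10:L b3@11:R b1@12:L b6@14:L]
Beat 7 (R): throw ball7 h=6 -> lands@13:R; in-air after throw: [b4@8:L b5@9:R b2@10:L b3@11:R b1@12:L b7@13:R b6@14:L]
Beat 8 (L): throw ball4 h=9 -> lands@17:R; in-air after throw: [b5@9:R b2@10:L b3@11:R b1@12:L b7@13:R b6@14:L b4@17:R]
Beat 9 (R): throw ball5 h=9 -> lands@18:L; in-air after throw: [b2@10:L b3@11:R b1@12:L b7@13:R b6@14:L b4@17:R b5@18:L]
Beat 10 (L): throw ball2 h=5 -> lands@15:R; in-air after throw: [b3@11:R b1@12:L b7@13:R b6@14:L b2@15:R b4@17:R b5@18:L]
Beat 11 (R): throw ball3 h=5 -> lands@16:L; in-air after throw: [b1@12:L b7@13:R b6@14:L b2@15:R b3@16:L b4@17:R b5@18:L]
Beat 12 (L): throw ball1 h=9 -> lands@21:R; in-air after throw: [b7@13:R b6@14:L b2@15:R b3@16:L b4@17:R b5@18:L b1@21:R]
Beat 13 (R): throw ball7 h=6 -> lands@19:R; in-air after throw: [b6@14:L b2@15:R b3@16:L b4@17:R b5@18:L b7@19:R b1@21:R]
Beat 14 (L): throw ball6 h=6 -> lands@20:L; in-air after throw: [b2@15:R b3@16:L b4@17:R b5@18:L b7@19:R b6@20:L b1@21:R]
Beat 15 (R): throw ball2 h=9 -> lands@24:L; in-air after throw: [b3@16:L b4@17:R b5@18:L b7@19:R b6@20:L b1@21:R b2@24:L]
Beat 16 (L): throw ball3 h=9 -> lands@25:R; in-air after throw: [b4@17:R b5@18:L b7@19:R b6@20:L b1@21:R b2@24:L b3@25:R]
Beat 17 (R): throw ball4 h=5 -> lands@22:L; in-air after throw: [b5@18:L b7@19:R b6@20:L b1@21:R b4@22:L b2@24:L b3@25:R]
Beat 18 (L): throw ball5 h=5 -> lands@23:R; in-air after throw: [b7@19:R b6@20:L b1@21:R b4@22:L b5@23:R b2@24:L b3@25:R]
Beat 19 (R): throw ball7 h=9 -> lands@28:L; in-air after throw: [b6@20:L b1@21:R b4@22:L b5@23:R b2@24:L b3@25:R b7@28:L]
Ball 7: thrown@7 h=6 -> first land @13; rethrown@13 h=6 -> second land @19

Answer: 13 19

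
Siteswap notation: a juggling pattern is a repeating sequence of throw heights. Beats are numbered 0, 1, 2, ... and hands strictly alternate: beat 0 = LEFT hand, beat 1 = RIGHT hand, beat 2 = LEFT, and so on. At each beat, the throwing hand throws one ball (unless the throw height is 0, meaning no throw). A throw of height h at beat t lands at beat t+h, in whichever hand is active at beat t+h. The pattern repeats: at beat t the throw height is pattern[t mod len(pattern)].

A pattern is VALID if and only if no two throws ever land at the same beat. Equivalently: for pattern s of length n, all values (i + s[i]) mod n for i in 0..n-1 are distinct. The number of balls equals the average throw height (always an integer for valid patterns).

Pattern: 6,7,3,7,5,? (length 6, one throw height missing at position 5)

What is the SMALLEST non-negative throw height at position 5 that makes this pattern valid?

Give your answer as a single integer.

i=0: (0 + 6) mod 6 = 0
i=1: (1 + 7) mod 6 = 2
i=2: (2 + 3) mod 6 = 5
i=3: (3 + 7) mod 6 = 4
i=4: (4 + 5) mod 6 = 3
i=5: s[i]=? (unknown)
Known residues: [0, 2, 3, 4, 5]; need a permutation of 0..5, so missing residue r = 1
Need (5 + s) mod 6 = 1; smallest s = (1 - 5) mod 6 = 2

Answer: 2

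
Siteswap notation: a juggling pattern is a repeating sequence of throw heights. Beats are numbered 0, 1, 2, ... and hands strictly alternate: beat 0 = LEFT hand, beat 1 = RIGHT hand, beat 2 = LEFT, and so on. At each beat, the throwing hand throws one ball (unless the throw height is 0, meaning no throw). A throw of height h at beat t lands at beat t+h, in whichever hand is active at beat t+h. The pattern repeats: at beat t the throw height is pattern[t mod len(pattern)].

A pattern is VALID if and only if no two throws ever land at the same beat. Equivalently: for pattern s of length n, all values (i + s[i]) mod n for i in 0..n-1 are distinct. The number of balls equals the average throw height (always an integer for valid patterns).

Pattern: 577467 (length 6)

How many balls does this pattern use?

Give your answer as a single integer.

Pattern = [5, 7, 7, 4, 6, 7], length n = 6
  position 0: throw height = 5, running sum = 5
  position 1: throw height = 7, running sum = 12
  position 2: throw height = 7, running sum = 19
  position 3: throw height = 4, running sum = 23
  position 4: throw height = 6, running sum = 29
  position 5: throw height = 7, running sum = 36
Total sum = 36; balls = sum / n = 36 / 6 = 6

Answer: 6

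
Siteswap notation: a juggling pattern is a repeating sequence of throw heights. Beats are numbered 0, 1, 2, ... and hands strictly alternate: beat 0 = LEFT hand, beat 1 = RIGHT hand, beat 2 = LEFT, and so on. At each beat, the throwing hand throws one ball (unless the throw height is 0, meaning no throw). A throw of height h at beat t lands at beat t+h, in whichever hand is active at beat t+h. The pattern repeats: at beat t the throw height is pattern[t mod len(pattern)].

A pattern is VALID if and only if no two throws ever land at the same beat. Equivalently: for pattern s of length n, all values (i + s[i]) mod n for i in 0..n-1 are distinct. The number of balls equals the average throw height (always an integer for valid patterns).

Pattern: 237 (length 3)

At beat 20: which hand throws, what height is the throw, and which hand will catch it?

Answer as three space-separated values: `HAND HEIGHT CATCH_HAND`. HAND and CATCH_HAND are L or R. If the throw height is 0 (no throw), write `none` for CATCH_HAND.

Answer: L 7 R

Derivation:
Beat 20: 20 mod 2 = 0, so hand = L
Throw height = pattern[20 mod 3] = pattern[2] = 7
Lands at beat 20+7=27, 27 mod 2 = 1, so catch hand = R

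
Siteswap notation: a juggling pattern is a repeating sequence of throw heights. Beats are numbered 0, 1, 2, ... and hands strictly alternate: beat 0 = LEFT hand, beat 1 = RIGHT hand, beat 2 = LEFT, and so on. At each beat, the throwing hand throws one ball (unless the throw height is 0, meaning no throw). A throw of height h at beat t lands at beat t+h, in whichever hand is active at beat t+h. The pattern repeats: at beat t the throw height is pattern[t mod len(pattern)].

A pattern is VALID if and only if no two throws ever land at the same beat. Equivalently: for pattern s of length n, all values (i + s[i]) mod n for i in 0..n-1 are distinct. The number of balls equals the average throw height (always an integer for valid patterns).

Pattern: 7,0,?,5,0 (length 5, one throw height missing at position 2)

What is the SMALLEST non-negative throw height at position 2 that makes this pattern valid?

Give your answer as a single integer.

Answer: 3

Derivation:
i=0: (0 + 7) mod 5 = 2
i=1: (1 + 0) mod 5 = 1
i=2: s[i]=? (unknown)
i=3: (3 + 5) mod 5 = 3
i=4: (4 + 0) mod 5 = 4
Known residues: [1, 2, 3, 4]; need a permutation of 0..4, so missing residue r = 0
Need (2 + s) mod 5 = 0; smallest s = (0 - 2) mod 5 = 3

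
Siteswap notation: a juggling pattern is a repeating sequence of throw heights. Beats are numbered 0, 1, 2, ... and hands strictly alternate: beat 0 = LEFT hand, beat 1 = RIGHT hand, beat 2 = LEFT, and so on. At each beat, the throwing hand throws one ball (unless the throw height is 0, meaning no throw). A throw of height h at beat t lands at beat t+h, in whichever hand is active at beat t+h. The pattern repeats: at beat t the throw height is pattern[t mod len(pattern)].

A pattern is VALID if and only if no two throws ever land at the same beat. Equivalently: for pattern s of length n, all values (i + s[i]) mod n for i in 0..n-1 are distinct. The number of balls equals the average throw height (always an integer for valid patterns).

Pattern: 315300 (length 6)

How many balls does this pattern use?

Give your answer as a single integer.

Pattern = [3, 1, 5, 3, 0, 0], length n = 6
  position 0: throw height = 3, running sum = 3
  position 1: throw height = 1, running sum = 4
  position 2: throw height = 5, running sum = 9
  position 3: throw height = 3, running sum = 12
  position 4: throw height = 0, running sum = 12
  position 5: throw height = 0, running sum = 12
Total sum = 12; balls = sum / n = 12 / 6 = 2

Answer: 2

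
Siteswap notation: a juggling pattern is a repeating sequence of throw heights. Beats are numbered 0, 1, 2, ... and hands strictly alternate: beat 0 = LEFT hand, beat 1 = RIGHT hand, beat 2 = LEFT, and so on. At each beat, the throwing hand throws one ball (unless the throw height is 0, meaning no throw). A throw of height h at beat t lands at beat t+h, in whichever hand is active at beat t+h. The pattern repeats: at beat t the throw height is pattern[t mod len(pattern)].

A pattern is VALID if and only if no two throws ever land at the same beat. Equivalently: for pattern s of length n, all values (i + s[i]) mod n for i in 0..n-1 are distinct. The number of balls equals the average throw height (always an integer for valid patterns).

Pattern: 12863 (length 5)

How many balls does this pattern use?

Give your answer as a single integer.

Answer: 4

Derivation:
Pattern = [1, 2, 8, 6, 3], length n = 5
  position 0: throw height = 1, running sum = 1
  position 1: throw height = 2, running sum = 3
  position 2: throw height = 8, running sum = 11
  position 3: throw height = 6, running sum = 17
  position 4: throw height = 3, running sum = 20
Total sum = 20; balls = sum / n = 20 / 5 = 4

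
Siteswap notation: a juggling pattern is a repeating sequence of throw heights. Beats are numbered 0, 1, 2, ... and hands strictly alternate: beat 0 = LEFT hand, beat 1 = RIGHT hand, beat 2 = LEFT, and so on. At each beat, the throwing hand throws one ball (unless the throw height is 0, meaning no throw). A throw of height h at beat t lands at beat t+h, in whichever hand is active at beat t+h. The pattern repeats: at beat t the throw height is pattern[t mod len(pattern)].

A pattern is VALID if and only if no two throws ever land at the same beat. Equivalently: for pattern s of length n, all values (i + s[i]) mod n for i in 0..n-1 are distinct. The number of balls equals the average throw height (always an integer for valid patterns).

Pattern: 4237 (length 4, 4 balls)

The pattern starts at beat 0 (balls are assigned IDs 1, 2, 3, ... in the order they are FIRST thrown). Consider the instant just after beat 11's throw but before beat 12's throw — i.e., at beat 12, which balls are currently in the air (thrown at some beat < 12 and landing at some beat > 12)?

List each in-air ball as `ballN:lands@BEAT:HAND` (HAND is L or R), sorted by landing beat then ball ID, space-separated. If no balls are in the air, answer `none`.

Beat 0 (L): throw ball1 h=4 -> lands@4:L; in-air after throw: [b1@4:L]
Beat 1 (R): throw ball2 h=2 -> lands@3:R; in-air after throw: [b2@3:R b1@4:L]
Beat 2 (L): throw ball3 h=3 -> lands@5:R; in-air after throw: [b2@3:R b1@4:L b3@5:R]
Beat 3 (R): throw ball2 h=7 -> lands@10:L; in-air after throw: [b1@4:L b3@5:R b2@10:L]
Beat 4 (L): throw ball1 h=4 -> lands@8:L; in-air after throw: [b3@5:R b1@8:L b2@10:L]
Beat 5 (R): throw ball3 h=2 -> lands@7:R; in-air after throw: [b3@7:R b1@8:L b2@10:L]
Beat 6 (L): throw ball4 h=3 -> lands@9:R; in-air after throw: [b3@7:R b1@8:L b4@9:R b2@10:L]
Beat 7 (R): throw ball3 h=7 -> lands@14:L; in-air after throw: [b1@8:L b4@9:R b2@10:L b3@14:L]
Beat 8 (L): throw ball1 h=4 -> lands@12:L; in-air after throw: [b4@9:R b2@10:L b1@12:L b3@14:L]
Beat 9 (R): throw ball4 h=2 -> lands@11:R; in-air after throw: [b2@10:L b4@11:R b1@12:L b3@14:L]
Beat 10 (L): throw ball2 h=3 -> lands@13:R; in-air after throw: [b4@11:R b1@12:L b2@13:R b3@14:L]
Beat 11 (R): throw ball4 h=7 -> lands@18:L; in-air after throw: [b1@12:L b2@13:R b3@14:L b4@18:L]
Beat 12 (L): throw ball1 h=4 -> lands@16:L; in-air after throw: [b2@13:R b3@14:L b1@16:L b4@18:L]

Answer: ball2:lands@13:R ball3:lands@14:L ball4:lands@18:L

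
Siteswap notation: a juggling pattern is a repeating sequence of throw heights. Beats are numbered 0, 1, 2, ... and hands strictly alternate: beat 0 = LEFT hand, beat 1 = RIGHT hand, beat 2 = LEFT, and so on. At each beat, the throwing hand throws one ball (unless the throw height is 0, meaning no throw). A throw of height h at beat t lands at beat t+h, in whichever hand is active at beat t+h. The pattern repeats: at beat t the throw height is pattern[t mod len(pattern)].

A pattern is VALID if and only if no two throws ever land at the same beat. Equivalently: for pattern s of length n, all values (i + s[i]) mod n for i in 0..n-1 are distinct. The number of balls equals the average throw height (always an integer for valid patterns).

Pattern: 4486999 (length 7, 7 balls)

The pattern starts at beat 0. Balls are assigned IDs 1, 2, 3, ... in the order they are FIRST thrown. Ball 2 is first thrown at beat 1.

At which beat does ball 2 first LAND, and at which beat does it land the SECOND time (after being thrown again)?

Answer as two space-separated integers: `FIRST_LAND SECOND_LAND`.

Beat 0 (L): throw ball1 h=4 -> lands@4:L; in-air after throw: [b1@4:L]
Beat 1 (R): throw ball2 h=4 -> lands@5:R; in-air after throw: [b1@4:L b2@5:R]
Beat 2 (L): throw ball3 h=8 -> lands@10:L; in-air after throw: [b1@4:L b2@5:R b3@10:L]
Beat 3 (R): throw ball4 h=6 -> lands@9:R; in-air after throw: [b1@4:L b2@5:R b4@9:R b3@10:L]
Beat 4 (L): throw ball1 h=9 -> lands@13:R; in-air after throw: [b2@5:R b4@9:R b3@10:L b1@13:R]
Beat 5 (R): throw ball2 h=9 -> lands@14:L; in-air after throw: [b4@9:R b3@10:L b1@13:R b2@14:L]
Beat 6 (L): throw ball5 h=9 -> lands@15:R; in-air after throw: [b4@9:R b3@10:L b1@13:R b2@14:L b5@15:R]
Beat 7 (R): throw ball6 h=4 -> lands@11:R; in-air after throw: [b4@9:R b3@10:L b6@11:R b1@13:R b2@14:L b5@15:R]
Beat 8 (L): throw ball7 h=4 -> lands@12:L; in-air after throw: [b4@9:R b3@10:L b6@11:R b7@12:L b1@13:R b2@14:L b5@15:R]
Beat 9 (R): throw ball4 h=8 -> lands@17:R; in-air after throw: [b3@10:L b6@11:R b7@12:L b1@13:R b2@14:L b5@15:R b4@17:R]
Beat 10 (L): throw ball3 h=6 -> lands@16:L; in-air after throw: [b6@11:R b7@12:L b1@13:R b2@14:L b5@15:R b3@16:L b4@17:R]
Beat 11 (R): throw ball6 h=9 -> lands@20:L; in-air after throw: [b7@12:L b1@13:R b2@14:L b5@15:R b3@16:L b4@17:R b6@20:L]
Beat 12 (L): throw ball7 h=9 -> lands@21:R; in-air after throw: [b1@13:R b2@14:L b5@15:R b3@16:L b4@17:R b6@20:L b7@21:R]
Beat 13 (R): throw ball1 h=9 -> lands@22:L; in-air after throw: [b2@14:L b5@15:R b3@16:L b4@17:R b6@20:L b7@21:R b1@22:L]
Beat 14 (L): throw ball2 h=4 -> lands@18:L; in-air after throw: [b5@15:R b3@16:L b4@17:R b2@18:L b6@20:L b7@21:R b1@22:L]
Ball 2: thrown@1 h=4 -> first land @5; rethrown@5 h=9 -> second land @14

Answer: 5 14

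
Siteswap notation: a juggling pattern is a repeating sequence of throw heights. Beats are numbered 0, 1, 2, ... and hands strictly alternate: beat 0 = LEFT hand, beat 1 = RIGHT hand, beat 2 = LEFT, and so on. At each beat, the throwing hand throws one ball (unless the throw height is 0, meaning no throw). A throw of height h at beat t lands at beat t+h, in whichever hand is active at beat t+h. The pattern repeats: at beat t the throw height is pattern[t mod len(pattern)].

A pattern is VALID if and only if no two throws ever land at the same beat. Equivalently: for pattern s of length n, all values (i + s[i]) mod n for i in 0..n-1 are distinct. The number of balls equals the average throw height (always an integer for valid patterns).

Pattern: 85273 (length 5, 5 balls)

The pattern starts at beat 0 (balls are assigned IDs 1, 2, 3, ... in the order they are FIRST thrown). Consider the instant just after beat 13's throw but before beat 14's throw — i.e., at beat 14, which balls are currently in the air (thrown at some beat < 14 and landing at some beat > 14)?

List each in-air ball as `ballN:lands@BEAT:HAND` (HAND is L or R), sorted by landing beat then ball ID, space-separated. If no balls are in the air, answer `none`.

Beat 0 (L): throw ball1 h=8 -> lands@8:L; in-air after throw: [b1@8:L]
Beat 1 (R): throw ball2 h=5 -> lands@6:L; in-air after throw: [b2@6:L b1@8:L]
Beat 2 (L): throw ball3 h=2 -> lands@4:L; in-air after throw: [b3@4:L b2@6:L b1@8:L]
Beat 3 (R): throw ball4 h=7 -> lands@10:L; in-air after throw: [b3@4:L b2@6:L b1@8:L b4@10:L]
Beat 4 (L): throw ball3 h=3 -> lands@7:R; in-air after throw: [b2@6:L b3@7:R b1@8:L b4@10:L]
Beat 5 (R): throw ball5 h=8 -> lands@13:R; in-air after throw: [b2@6:L b3@7:R b1@8:L b4@10:L b5@13:R]
Beat 6 (L): throw ball2 h=5 -> lands@11:R; in-air after throw: [b3@7:R b1@8:L b4@10:L b2@11:R b5@13:R]
Beat 7 (R): throw ball3 h=2 -> lands@9:R; in-air after throw: [b1@8:L b3@9:R b4@10:L b2@11:R b5@13:R]
Beat 8 (L): throw ball1 h=7 -> lands@15:R; in-air after throw: [b3@9:R b4@10:L b2@11:R b5@13:R b1@15:R]
Beat 9 (R): throw ball3 h=3 -> lands@12:L; in-air after throw: [b4@10:L b2@11:R b3@12:L b5@13:R b1@15:R]
Beat 10 (L): throw ball4 h=8 -> lands@18:L; in-air after throw: [b2@11:R b3@12:L b5@13:R b1@15:R b4@18:L]
Beat 11 (R): throw ball2 h=5 -> lands@16:L; in-air after throw: [b3@12:L b5@13:R b1@15:R b2@16:L b4@18:L]
Beat 12 (L): throw ball3 h=2 -> lands@14:L; in-air after throw: [b5@13:R b3@14:L b1@15:R b2@16:L b4@18:L]
Beat 13 (R): throw ball5 h=7 -> lands@20:L; in-air after throw: [b3@14:L b1@15:R b2@16:L b4@18:L b5@20:L]
Beat 14 (L): throw ball3 h=3 -> lands@17:R; in-air after throw: [b1@15:R b2@16:L b3@17:R b4@18:L b5@20:L]

Answer: ball1:lands@15:R ball2:lands@16:L ball4:lands@18:L ball5:lands@20:L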